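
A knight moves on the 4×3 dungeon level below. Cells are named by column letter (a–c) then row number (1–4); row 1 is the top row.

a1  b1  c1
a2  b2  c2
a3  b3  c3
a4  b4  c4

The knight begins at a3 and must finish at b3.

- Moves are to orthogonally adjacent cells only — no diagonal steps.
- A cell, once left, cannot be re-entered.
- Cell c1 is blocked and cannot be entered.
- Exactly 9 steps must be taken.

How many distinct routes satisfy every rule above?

Need simple routes of exactly 9 moves from a3 to b3 (Manhattan distance 1, so 4 moves are spent on a detour and 4 undoing it).
Enumerating: a3 a2 a1 b1 b2 c2 c3 c4 b4 b3.
That gives 1 route.

1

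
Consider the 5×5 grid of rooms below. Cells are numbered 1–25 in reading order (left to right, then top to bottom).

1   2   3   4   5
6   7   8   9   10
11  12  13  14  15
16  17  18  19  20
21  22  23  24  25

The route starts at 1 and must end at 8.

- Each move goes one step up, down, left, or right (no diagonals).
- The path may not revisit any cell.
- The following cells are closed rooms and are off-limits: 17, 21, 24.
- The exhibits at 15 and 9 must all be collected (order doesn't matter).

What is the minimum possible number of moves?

Any route passes through 15 and 9 in some order between 1 and 8. Summing Manhattan distances along each leg and taking the cheapest ordering (1 → 15 → 9 → 8) gives a lower bound of 6 + 2 + 1 = 9 moves.
A route of 9 moves achieves this: 1 → 6 → 11 → 12 → 13 → 14 → 15 → 10 → 9 → 8.
Since 9 matches the lower bound, it is optimal.

9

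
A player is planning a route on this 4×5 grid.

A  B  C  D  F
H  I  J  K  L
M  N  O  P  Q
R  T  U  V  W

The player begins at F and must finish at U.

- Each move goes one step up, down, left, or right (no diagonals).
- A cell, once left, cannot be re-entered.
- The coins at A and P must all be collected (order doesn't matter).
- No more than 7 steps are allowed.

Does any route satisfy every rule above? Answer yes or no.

Even ignoring the no-revisit rule, getting from F to U, taking the cheapest ordering F → A → P → U needs at least 4 + 5 + 2 = 11 moves (Manhattan distance per leg), which exceeds the 7-move limit.

no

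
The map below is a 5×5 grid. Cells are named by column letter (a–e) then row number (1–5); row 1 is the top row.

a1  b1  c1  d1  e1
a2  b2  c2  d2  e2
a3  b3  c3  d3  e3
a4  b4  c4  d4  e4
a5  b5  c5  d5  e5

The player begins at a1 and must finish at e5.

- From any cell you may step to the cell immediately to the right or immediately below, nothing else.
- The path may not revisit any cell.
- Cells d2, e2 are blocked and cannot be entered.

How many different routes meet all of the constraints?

53

A right/down-only route from a1 to e5 makes exactly 4 down-moves and 4 right-moves in some order.
With no other constraints that would be C(8,4) = 70 routes.
Subtract routes through each blocked cell (inclusion–exclusion for overlaps): − through d2: 16 − through e2: 5 + through d2&e2: 4 → 53.
That gives 53 routes.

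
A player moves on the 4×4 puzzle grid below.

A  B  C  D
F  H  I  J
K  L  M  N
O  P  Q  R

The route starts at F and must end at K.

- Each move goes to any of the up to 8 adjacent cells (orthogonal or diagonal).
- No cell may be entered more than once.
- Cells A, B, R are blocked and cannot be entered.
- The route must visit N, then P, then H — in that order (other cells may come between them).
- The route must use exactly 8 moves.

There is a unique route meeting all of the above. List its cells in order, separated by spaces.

The waypoints must appear in the order N, P, H, with no cell reused.
Route from F: down-right 1 to L, up-right 1 to I, down-right 1 to N, down-left 1 to Q, left 1 to P, up-right 1 to M, up-left 1 to H, down-left 1 to K — 8 moves in all.
Check: order respected (N at step 3, P at step 5, H at step 7); 8 moves as required.

F L I N Q P M H K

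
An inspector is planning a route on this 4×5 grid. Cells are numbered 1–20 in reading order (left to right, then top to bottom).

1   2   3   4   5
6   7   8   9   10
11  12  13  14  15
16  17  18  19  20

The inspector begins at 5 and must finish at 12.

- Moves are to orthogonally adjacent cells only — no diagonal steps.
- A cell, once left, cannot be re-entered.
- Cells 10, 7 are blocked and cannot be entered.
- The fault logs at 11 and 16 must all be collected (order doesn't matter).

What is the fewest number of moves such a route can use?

Any route passes through 11 and 16 in some order between 5 and 12. Summing Manhattan distances along each leg and taking the cheapest ordering (5 → 11 → 16 → 12) gives a lower bound of 6 + 1 + 2 = 9 moves.
A route of 9 moves achieves this: 5 → 4 → 9 → 14 → 19 → 18 → 17 → 16 → 11 → 12.
Since 9 matches the lower bound, it is optimal.

9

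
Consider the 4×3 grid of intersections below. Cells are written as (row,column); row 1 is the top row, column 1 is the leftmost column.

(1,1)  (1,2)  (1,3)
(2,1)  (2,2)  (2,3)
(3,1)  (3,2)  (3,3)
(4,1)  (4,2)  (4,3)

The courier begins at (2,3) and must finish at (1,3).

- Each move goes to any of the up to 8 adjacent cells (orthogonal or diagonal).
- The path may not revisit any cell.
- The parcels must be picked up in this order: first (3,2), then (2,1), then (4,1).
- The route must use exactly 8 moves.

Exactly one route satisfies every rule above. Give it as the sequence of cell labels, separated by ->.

The waypoints must appear in the order (3,2), (2,1), (4,1), with no cell reused.
Route from (2,3): down-left 1 to (3,2), up-left 1 to (2,1), down 2 to (4,1), right 1 to (4,2), up-right 1 to (3,3), up-left 1 to (2,2), up-right 1 to (1,3) — 8 moves in all.
Check: order respected ((3,2) at step 1, (2,1) at step 2, (4,1) at step 4); 8 moves as required.

(2,3) -> (3,2) -> (2,1) -> (3,1) -> (4,1) -> (4,2) -> (3,3) -> (2,2) -> (1,3)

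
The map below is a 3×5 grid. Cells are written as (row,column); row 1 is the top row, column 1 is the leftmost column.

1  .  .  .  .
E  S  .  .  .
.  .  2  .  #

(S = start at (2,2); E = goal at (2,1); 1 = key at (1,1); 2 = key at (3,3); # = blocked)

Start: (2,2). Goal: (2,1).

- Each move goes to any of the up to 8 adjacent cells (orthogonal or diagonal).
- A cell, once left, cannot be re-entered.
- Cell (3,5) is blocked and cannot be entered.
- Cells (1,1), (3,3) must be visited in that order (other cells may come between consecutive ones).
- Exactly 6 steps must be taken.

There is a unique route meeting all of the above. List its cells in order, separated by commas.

The waypoints must appear in the order (1,1), (3,3), with no cell reused.
Route from (2,2): up-left 1 to (1,1), right 1 to (1,2), down-right 1 to (2,3), down 1 to (3,3), left 1 to (3,2), up-left 1 to (2,1) — 6 moves in all.
Check: order respected (1 at step 1, 2 at step 4); 6 moves as required.

(2,2), (1,1), (1,2), (2,3), (3,3), (3,2), (2,1)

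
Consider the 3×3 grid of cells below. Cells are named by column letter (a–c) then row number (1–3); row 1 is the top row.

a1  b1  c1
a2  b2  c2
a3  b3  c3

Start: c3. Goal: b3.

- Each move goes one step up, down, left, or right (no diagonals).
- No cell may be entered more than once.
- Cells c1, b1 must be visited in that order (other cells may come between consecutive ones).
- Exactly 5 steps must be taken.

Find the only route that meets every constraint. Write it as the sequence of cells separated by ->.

c3 -> c2 -> c1 -> b1 -> b2 -> b3

The waypoints must appear in the order c1, b1, with no cell reused.
Route from c3: up 2 to c1, left 1 to b1, down 2 to b3 — 5 moves in all.
Check: order respected (c1 at step 2, b1 at step 3); 5 moves as required.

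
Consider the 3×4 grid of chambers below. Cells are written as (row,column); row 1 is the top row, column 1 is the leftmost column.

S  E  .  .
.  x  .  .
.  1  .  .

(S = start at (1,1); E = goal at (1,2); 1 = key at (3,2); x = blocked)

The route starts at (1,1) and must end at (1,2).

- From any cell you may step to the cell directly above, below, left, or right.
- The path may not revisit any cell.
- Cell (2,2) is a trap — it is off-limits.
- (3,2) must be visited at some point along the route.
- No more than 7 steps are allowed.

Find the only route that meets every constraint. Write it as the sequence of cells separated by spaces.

(1,1) (2,1) (3,1) (3,2) (3,3) (2,3) (1,3) (1,2)

The budget equals the shortest possible length, so every move has to be on a shortest route through the required cells.
Route from (1,1): down 2 to (3,1), right 2 to (3,3), up 2 to (1,3), left 1 to (1,2) — 7 moves in all.
Check: all required cells visited; 7 ≤ 7 moves.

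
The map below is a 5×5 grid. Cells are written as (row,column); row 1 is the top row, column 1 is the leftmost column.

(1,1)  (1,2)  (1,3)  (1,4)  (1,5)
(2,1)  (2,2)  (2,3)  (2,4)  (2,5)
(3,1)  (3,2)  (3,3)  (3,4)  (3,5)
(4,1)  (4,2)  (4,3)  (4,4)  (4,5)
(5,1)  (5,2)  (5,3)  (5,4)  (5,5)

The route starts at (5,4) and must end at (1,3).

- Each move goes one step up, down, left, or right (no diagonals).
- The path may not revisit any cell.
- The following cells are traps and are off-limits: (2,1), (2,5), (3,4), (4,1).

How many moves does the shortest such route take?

5

The Manhattan distance from (5,4) to (1,3) is |5−1| + |4−3| = 5, so at least 5 moves are needed.
A route of 5 moves achieves this: (5,4) → (4,4) → (4,3) → (3,3) → (2,3) → (1,3).
Since 5 matches the lower bound, it is optimal.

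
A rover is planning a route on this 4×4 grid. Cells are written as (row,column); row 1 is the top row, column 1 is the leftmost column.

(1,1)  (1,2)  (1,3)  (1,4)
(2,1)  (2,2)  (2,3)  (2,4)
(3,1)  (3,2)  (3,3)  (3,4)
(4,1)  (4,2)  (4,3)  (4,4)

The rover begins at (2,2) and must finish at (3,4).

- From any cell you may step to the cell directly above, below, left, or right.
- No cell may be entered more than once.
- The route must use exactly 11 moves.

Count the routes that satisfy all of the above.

Need simple routes of exactly 11 moves from (2,2) to (3,4) (Manhattan distance 3, so 4 moves are spent on a detour and 4 undoing it).
Branch systematically from the start, pruning whenever the remaining move budget drops below the Manhattan distance to (3,4) or differs from it in parity. Grouping the completions by first move — via (1,2): 7; via (3,2): 6; via (2,1): 5; via (2,3): 8 — and summing: 7 + 6 + 5 + 8 = 26.
That gives 26 routes.

26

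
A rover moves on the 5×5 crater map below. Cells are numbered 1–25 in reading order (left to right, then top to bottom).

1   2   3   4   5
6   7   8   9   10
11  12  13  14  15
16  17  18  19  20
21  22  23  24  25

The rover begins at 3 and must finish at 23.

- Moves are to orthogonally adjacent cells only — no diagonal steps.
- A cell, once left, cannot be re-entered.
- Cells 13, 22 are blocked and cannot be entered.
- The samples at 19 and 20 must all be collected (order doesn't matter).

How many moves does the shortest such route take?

Any route passes through 19 and 20 in some order between 3 and 23. Summing Manhattan distances along each leg and taking the cheapest ordering (3 → 19 → 20 → 23) gives a lower bound of 4 + 1 + 3 = 8 moves.
A route of 8 moves achieves this: 3 → 8 → 9 → 14 → 19 → 20 → 25 → 24 → 23.
Since 8 matches the lower bound, it is optimal.

8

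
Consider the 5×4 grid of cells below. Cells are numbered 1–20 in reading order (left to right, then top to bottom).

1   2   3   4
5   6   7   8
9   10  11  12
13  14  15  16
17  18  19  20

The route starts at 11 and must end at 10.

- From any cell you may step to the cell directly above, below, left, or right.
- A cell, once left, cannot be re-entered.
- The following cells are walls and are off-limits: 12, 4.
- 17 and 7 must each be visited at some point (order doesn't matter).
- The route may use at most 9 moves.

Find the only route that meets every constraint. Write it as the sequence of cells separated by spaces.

Any route must reach 17 and 7 and still end at 10 within 9 moves, so the order of the required stops is forced.
Route from 11: up to 7, 2× left (reaching 5), 3× down (reaching 17), right to 18, 2× up (reaching 10) — 9 moves in all.
Check: all required cells visited; 9 ≤ 9 moves.

11 7 6 5 9 13 17 18 14 10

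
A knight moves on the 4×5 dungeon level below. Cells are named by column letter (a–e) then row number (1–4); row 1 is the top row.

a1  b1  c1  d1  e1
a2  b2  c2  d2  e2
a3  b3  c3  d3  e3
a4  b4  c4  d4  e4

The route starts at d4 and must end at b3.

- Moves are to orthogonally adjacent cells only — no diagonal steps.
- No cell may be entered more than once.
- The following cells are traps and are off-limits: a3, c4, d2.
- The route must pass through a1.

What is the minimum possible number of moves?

9

Any route passes through a1 somewhere between d4 and b3. Summing Manhattan distances along the two legs (d4 → a1 → b3) gives a lower bound of 6 + 3 = 9 moves.
A route of 9 moves achieves this: d4 → d3 → c3 → c2 → c1 → b1 → a1 → a2 → b2 → b3.
Since 9 matches the lower bound, it is optimal.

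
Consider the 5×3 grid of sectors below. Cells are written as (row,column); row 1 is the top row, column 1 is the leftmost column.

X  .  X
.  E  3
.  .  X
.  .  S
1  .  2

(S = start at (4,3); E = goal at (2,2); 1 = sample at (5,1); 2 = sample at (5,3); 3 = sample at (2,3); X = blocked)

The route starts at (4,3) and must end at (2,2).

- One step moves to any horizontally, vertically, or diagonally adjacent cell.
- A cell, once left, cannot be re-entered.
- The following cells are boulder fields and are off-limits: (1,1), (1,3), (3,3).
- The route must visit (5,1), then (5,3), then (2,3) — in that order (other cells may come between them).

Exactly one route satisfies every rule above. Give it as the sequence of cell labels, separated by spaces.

(4,3) (3,2) (4,1) (5,1) (5,2) (5,3) (4,2) (3,1) (2,1) (1,2) (2,3) (2,2)

The waypoints must appear in the order (5,1), (5,3), (2,3), with no cell reused.
Route from (4,3): up-left to (3,2), down-left to (4,1), down to (5,1), 2× right (reaching (5,3)), 2× up-left (reaching (3,1)), up to (2,1), up-right to (1,2), down-right to (2,3), left to (2,2) — 11 moves in all.
Check: order respected (1 at step 3, 2 at step 5, 3 at step 10).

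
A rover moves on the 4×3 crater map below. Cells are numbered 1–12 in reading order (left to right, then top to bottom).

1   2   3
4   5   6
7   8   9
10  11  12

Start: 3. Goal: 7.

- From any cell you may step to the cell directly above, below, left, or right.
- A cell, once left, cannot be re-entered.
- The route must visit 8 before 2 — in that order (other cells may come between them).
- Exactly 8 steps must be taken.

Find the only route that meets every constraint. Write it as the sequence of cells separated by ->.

The waypoints must appear in the order 8, 2, with no cell reused.
Route from 3: 2× down (reaching 9), left to 8, 2× up (reaching 2), left to 1, 2× down (reaching 7) — 8 moves in all.
Check: order respected (8 at step 3, 2 at step 5); 8 moves as required.

3 -> 6 -> 9 -> 8 -> 5 -> 2 -> 1 -> 4 -> 7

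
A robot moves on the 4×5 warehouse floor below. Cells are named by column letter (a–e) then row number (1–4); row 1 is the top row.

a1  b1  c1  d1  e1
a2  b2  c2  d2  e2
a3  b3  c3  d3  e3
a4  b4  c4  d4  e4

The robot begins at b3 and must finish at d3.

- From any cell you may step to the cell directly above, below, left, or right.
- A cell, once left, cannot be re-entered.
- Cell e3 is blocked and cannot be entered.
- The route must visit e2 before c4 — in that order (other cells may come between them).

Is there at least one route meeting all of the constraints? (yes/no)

yes

One route that works: b3 → b2 → b1 → c1 → d1 → e1 → e2 → d2 → c2 → c3 → c4 → d4 → d3.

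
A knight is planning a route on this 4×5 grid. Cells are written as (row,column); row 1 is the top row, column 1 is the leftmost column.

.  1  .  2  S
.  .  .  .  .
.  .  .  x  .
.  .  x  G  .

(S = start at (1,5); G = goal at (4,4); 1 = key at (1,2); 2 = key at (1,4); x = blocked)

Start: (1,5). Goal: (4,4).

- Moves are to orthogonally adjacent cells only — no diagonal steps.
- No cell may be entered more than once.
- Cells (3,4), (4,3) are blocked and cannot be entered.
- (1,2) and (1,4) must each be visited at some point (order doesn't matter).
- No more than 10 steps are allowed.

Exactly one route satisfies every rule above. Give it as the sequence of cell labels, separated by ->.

(1,5) -> (1,4) -> (1,3) -> (1,2) -> (2,2) -> (2,3) -> (2,4) -> (2,5) -> (3,5) -> (4,5) -> (4,4)

The 10-move cap with required stops at (1,2), (1,4) leaves no slack for detours.
Route from (1,5): left 3 to (1,2), down 1 to (2,2), right 3 to (2,5), down 2 to (4,5), left 1 to (4,4) — 10 moves in all.
Check: all required cells visited; 10 ≤ 10 moves.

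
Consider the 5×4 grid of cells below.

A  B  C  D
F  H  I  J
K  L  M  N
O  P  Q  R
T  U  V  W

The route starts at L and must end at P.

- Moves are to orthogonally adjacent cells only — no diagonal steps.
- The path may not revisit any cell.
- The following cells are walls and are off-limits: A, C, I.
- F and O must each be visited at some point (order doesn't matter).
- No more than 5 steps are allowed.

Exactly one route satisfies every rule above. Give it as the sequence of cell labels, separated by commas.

The budget equals the shortest possible length, so every move has to be on a shortest route through the required cells.
Route from L: up 1 to H, left 1 to F, down 2 to O, right 1 to P — 5 moves in all.
Check: all required cells visited; 5 ≤ 5 moves.

L, H, F, K, O, P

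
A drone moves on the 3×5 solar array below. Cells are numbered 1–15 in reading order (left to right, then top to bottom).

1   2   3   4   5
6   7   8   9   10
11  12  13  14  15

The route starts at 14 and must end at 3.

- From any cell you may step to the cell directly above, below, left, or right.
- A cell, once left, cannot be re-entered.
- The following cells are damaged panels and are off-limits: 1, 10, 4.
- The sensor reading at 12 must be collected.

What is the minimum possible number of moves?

5

Any route passes through 12 somewhere between 14 and 3. Summing Manhattan distances along the two legs (14 → 12 → 3) gives a lower bound of 2 + 3 = 5 moves.
A route of 5 moves achieves this: 14 → 13 → 12 → 7 → 2 → 3.
Since 5 matches the lower bound, it is optimal.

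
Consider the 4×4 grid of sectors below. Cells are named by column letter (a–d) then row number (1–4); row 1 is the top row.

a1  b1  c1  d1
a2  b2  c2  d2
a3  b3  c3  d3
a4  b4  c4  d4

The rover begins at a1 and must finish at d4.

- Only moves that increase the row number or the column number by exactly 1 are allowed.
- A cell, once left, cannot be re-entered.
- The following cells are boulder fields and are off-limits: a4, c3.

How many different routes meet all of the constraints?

7

A right/down-only route from a1 to d4 makes exactly 3 down-moves and 3 right-moves in some order.
With no other constraints that would be C(6,3) = 20 routes.
Subtract routes through each blocked cell (inclusion–exclusion for overlaps): − through c3: 12 − through a4: 1 → 7.
That gives 7 routes.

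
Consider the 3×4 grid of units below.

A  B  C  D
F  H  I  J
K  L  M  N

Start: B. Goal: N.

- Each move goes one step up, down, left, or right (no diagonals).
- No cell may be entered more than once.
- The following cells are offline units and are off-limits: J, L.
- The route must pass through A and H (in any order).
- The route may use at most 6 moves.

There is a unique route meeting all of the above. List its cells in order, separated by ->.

B -> A -> F -> H -> I -> M -> N

The budget equals the shortest possible length, so every move has to be on a shortest route through the required cells.
Route from B: left 1 to A, down 1 to F, right 2 to I, down 1 to M, right 1 to N — 6 moves in all.
Check: all required cells visited; 6 ≤ 6 moves.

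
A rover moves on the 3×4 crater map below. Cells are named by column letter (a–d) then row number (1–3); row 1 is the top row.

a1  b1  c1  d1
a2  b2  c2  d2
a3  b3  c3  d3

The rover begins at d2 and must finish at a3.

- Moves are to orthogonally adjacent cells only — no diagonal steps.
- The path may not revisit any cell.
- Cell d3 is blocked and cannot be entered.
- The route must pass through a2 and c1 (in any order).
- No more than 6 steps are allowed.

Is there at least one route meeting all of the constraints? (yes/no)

One route that works: d2 → d1 → c1 → c2 → b2 → a2 → a3.

yes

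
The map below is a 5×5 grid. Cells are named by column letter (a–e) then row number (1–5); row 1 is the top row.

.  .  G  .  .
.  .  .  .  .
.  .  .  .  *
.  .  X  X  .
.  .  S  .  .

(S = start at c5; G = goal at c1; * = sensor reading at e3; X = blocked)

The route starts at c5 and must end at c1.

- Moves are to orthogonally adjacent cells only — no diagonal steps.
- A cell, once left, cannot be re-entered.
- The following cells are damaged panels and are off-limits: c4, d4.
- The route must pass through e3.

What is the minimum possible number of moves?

Any route passes through e3 somewhere between c5 and c1. Summing Manhattan distances along the two legs (c5 → e3 → c1) gives a lower bound of 4 + 4 = 8 moves.
A route of 8 moves achieves this: c5 → d5 → e5 → e4 → e3 → e2 → e1 → d1 → c1.
Since 8 matches the lower bound, it is optimal.

8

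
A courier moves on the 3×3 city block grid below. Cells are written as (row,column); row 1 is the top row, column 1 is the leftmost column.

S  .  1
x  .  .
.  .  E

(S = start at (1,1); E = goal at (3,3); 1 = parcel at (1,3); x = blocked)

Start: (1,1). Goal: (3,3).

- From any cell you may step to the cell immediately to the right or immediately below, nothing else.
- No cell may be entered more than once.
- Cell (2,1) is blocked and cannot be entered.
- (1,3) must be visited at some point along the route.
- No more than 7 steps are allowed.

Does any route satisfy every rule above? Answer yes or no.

One route that works: (1,1) → (1,2) → (1,3) → (2,3) → (3,3).

yes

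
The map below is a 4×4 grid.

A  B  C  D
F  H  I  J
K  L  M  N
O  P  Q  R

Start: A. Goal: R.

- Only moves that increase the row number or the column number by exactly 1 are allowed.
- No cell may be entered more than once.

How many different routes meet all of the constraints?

A right/down-only route from A to R makes exactly 3 down-moves and 3 right-moves in some order.
With no other constraints that would be C(6,3) = 20 routes.
That gives 20 routes.

20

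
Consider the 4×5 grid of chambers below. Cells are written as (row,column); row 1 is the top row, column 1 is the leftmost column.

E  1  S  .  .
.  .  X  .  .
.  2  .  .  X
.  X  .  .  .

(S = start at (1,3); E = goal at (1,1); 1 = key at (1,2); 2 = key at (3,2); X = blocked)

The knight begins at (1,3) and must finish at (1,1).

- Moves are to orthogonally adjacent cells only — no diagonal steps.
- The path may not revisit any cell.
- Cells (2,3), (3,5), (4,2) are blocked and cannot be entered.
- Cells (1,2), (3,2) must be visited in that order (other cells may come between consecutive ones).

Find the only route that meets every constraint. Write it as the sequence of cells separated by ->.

(1,3) -> (1,2) -> (2,2) -> (3,2) -> (3,1) -> (2,1) -> (1,1)

The waypoints must appear in the order (1,2), (3,2), with no cell reused.
Route from (1,3): left to (1,2), 2× down (reaching (3,2)), left to (3,1), 2× up (reaching (1,1)) — 6 moves in all.
Check: order respected (1 at step 1, 2 at step 3).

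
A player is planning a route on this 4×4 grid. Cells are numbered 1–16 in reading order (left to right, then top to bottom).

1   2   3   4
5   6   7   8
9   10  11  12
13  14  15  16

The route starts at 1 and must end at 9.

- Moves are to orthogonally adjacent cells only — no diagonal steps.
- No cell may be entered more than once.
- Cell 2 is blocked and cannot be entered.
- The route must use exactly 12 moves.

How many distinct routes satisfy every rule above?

8

Need simple routes of exactly 12 moves from 1 to 9 (Manhattan distance 2, so 5 moves are spent on a detour and 5 undoing it).
Enumerating: 1 5 6 10 11 7 8 12 16 15 14 13 9 | 1 5 6 7 3 4 8 12 16 15 11 10 9 | 1 5 6 7 3 4 8 12 16 15 14 10 9 | 1 5 6 7 3 4 8 12 16 15 14 13 9 | 1 5 6 7 3 4 8 12 11 15 14 10 9 | 1 5 6 7 3 4 8 12 11 15 14 13 9 | 1 5 6 7 3 4 8 12 11 10 14 13 9 | 1 5 6 7 8 12 16 15 11 10 14 13 9.
That gives 8 routes.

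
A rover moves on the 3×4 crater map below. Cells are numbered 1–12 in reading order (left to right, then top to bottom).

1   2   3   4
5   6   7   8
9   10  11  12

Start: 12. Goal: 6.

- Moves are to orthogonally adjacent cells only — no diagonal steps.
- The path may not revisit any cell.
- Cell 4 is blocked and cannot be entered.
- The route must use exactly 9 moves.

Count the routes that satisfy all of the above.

Need simple routes of exactly 9 moves from 12 to 6 (Manhattan distance 3, so 3 moves are spent on a detour and 3 undoing it).
Enumerating: 12 8 7 3 2 1 5 9 10 6 | 12 8 7 11 10 9 5 1 2 6 | 12 11 7 3 2 1 5 9 10 6 | 12 11 10 9 5 1 2 3 7 6.
That gives 4 routes.

4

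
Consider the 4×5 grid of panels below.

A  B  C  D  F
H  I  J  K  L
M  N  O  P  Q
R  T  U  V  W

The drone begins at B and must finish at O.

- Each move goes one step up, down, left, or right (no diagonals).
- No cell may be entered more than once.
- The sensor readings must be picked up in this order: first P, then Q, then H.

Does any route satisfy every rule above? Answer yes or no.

yes

One route that works: B → C → J → K → P → Q → W → V → U → T → R → M → H → I → N → O.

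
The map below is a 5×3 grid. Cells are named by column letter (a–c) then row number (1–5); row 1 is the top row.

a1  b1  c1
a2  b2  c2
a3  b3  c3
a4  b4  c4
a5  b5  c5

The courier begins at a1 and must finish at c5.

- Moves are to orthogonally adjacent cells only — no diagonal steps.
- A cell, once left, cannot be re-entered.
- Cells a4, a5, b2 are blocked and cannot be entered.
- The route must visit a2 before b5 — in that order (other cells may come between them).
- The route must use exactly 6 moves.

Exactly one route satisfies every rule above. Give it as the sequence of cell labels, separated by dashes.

The waypoints must appear in the order a2, b5, with no cell reused.
Route from a1: 2× down (reaching a3), right to b3, 2× down (reaching b5), right to c5 — 6 moves in all.
Check: order respected (a2 at step 1, b5 at step 5); 6 moves as required.

a1 - a2 - a3 - b3 - b4 - b5 - c5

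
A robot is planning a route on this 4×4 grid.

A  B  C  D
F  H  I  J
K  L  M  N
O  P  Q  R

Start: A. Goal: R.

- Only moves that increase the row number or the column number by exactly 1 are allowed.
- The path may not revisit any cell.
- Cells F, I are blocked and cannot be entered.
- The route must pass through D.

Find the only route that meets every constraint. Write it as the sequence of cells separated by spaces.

Moves only go right or down, so the column and row indices never decrease.
Route from A: 3× right (reaching D), 3× down (reaching R) — 6 moves in all.
Check: all required cells visited.

A B C D J N R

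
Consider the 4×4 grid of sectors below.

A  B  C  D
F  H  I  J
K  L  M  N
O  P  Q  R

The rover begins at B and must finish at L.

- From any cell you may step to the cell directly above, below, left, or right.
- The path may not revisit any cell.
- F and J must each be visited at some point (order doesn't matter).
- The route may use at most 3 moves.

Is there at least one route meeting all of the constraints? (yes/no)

Even ignoring the no-revisit rule, getting from B to L, taking the cheapest ordering B → J → F → L needs at least 3 + 3 + 2 = 8 moves (Manhattan distance per leg), which exceeds the 3-move limit.

no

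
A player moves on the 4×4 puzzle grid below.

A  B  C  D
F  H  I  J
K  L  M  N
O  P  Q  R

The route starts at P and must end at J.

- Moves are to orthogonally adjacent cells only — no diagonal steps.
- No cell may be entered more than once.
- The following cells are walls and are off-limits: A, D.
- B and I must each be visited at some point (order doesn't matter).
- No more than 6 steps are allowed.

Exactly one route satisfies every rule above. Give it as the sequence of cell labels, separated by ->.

P -> L -> H -> B -> C -> I -> J

The 6-move cap with required stops at B, I leaves no slack for detours.
Route from P: 3× up (reaching B), right to C, down to I, right to J — 6 moves in all.
Check: all required cells visited; 6 ≤ 6 moves.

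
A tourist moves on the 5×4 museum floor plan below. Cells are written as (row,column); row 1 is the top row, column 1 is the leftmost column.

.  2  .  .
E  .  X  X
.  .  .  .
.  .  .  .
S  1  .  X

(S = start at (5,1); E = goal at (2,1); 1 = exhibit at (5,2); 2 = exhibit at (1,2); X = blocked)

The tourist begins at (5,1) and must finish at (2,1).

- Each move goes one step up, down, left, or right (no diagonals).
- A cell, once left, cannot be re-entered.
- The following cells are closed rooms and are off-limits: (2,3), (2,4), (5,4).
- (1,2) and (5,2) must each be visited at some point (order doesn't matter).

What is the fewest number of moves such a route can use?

Any route passes through (1,2) and (5,2) in some order between (5,1) and (2,1). Summing Manhattan distances along each leg and taking the cheapest ordering ((5,1) → (5,2) → (1,2) → (2,1)) gives a lower bound of 1 + 4 + 2 = 7 moves.
A route of 7 moves achieves this: (5,1) → (5,2) → (4,2) → (3,2) → (2,2) → (1,2) → (1,1) → (2,1).
Since 7 matches the lower bound, it is optimal.

7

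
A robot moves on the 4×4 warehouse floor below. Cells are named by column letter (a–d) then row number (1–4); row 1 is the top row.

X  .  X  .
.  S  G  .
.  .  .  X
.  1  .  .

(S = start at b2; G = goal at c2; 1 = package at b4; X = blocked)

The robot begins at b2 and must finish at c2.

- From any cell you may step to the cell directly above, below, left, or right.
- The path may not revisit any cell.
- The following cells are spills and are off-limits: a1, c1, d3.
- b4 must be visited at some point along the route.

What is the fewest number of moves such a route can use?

5

Any route passes through b4 somewhere between b2 and c2. Summing Manhattan distances along the two legs (b2 → b4 → c2) gives a lower bound of 2 + 3 = 5 moves.
A route of 5 moves achieves this: b2 → b3 → b4 → c4 → c3 → c2.
Since 5 matches the lower bound, it is optimal.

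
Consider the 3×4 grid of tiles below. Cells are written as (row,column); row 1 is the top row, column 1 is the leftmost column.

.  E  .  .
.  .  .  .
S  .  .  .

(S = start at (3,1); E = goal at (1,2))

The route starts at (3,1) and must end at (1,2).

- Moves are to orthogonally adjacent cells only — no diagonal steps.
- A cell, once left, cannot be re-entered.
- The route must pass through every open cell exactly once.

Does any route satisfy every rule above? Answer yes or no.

yes

One route that works: (3,1) → (3,2) → (3,3) → (3,4) → (2,4) → (1,4) → (1,3) → (2,3) → (2,2) → (2,1) → (1,1) → (1,2).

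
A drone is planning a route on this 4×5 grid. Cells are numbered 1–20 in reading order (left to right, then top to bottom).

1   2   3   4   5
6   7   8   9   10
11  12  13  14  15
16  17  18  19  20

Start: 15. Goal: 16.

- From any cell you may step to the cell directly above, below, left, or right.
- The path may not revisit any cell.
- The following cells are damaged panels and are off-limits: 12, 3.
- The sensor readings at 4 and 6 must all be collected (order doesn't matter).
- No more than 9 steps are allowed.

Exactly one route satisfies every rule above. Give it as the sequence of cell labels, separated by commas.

15, 10, 5, 4, 9, 8, 7, 6, 11, 16

The 9-move cap with required stops at 4, 6 leaves no slack for detours.
Route from 15: up 2 to 5, left 1 to 4, down 1 to 9, left 3 to 6, down 2 to 16 — 9 moves in all.
Check: all required cells visited; 9 ≤ 9 moves.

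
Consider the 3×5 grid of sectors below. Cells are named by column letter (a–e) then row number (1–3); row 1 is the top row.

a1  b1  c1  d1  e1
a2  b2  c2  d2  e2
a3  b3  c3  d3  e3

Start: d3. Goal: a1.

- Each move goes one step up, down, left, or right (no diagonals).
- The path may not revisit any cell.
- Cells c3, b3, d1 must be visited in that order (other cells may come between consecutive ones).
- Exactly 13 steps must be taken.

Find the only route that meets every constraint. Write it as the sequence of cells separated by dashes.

d3 - c3 - b3 - a3 - a2 - b2 - c2 - d2 - e2 - e1 - d1 - c1 - b1 - a1

The waypoints must appear in the order c3, b3, d1, with no cell reused.
Route from d3: left 3 to a3, up 1 to a2, right 4 to e2, up 1 to e1, left 4 to a1 — 13 moves in all.
Check: order respected (c3 at step 1, b3 at step 2, d1 at step 10); 13 moves as required.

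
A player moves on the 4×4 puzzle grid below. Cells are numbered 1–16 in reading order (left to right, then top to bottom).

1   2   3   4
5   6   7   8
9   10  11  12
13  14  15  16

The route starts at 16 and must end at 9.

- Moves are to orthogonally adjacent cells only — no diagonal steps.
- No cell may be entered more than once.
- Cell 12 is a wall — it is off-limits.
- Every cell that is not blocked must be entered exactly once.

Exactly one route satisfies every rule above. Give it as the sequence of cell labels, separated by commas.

Need to visit all 15 open cells exactly once, starting at 16 and ending at 9.
Route from 16: left 1 to 15, up 2 to 7, right 1 to 8, up 1 to 4, left 3 to 1, down 1 to 5, right 1 to 6, down 2 to 14, left 1 to 13, up 1 to 9 — 14 moves in all.
Check: all 15 open cells covered.

16, 15, 11, 7, 8, 4, 3, 2, 1, 5, 6, 10, 14, 13, 9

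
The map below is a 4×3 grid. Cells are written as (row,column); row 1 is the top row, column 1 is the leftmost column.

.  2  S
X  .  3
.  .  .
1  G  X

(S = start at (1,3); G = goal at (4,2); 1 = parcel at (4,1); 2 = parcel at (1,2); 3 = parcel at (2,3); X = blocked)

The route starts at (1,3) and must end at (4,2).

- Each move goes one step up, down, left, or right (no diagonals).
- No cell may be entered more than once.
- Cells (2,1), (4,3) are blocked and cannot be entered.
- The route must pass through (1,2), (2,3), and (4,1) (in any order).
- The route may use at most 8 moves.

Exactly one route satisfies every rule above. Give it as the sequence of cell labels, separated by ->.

(1,3) -> (1,2) -> (2,2) -> (2,3) -> (3,3) -> (3,2) -> (3,1) -> (4,1) -> (4,2)

The budget equals the shortest possible length, so every move has to be on a shortest route through the required cells.
Route from (1,3): left to (1,2), down to (2,2), right to (2,3), down to (3,3), 2× left (reaching (3,1)), down to (4,1), right to (4,2) — 8 moves in all.
Check: all required cells visited; 8 ≤ 8 moves.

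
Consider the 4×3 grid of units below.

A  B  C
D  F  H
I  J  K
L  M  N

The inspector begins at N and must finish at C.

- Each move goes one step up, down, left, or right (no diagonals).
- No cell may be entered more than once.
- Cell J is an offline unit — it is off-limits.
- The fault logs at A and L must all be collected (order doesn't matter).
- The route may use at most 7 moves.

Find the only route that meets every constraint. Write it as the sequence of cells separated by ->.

The budget equals the shortest possible length, so every move has to be on a shortest route through the required cells.
Route from N: left 2 to L, up 3 to A, right 2 to C — 7 moves in all.
Check: all required cells visited; 7 ≤ 7 moves.

N -> M -> L -> I -> D -> A -> B -> C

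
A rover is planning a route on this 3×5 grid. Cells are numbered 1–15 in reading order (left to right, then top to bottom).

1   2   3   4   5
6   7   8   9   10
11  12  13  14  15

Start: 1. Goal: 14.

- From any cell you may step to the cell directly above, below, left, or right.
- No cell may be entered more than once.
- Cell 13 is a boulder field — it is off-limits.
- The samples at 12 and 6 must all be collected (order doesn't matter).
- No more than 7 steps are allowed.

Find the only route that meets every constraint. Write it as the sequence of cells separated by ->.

1 -> 6 -> 11 -> 12 -> 7 -> 8 -> 9 -> 14

The budget equals the shortest possible length, so every move has to be on a shortest route through the required cells.
Route from 1: down 2 to 11, right 1 to 12, up 1 to 7, right 2 to 9, down 1 to 14 — 7 moves in all.
Check: all required cells visited; 7 ≤ 7 moves.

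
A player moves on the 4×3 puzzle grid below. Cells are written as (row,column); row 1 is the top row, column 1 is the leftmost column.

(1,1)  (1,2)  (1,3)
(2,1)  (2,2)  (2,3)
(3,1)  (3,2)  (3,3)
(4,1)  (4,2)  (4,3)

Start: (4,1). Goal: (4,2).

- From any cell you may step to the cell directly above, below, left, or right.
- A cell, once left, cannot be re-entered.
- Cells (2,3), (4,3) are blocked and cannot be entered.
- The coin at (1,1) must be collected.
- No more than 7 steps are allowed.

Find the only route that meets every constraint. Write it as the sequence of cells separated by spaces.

(4,1) (3,1) (2,1) (1,1) (1,2) (2,2) (3,2) (4,2)

The 7-move cap with required stops at (1,1) leaves no slack for detours.
Route from (4,1): 3× up (reaching (1,1)), right to (1,2), 3× down (reaching (4,2)) — 7 moves in all.
Check: all required cells visited; 7 ≤ 7 moves.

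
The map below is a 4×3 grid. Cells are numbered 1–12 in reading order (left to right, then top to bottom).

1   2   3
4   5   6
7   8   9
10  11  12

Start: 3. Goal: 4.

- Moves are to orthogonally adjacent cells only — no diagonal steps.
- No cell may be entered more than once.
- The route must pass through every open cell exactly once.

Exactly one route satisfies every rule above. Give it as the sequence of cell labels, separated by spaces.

3 6 9 12 11 10 7 8 5 2 1 4

Need to visit all 12 open cells exactly once, starting at 3 and ending at 4.
Route from 3: 3× down (reaching 12), 2× left (reaching 10), up to 7, right to 8, 2× up (reaching 2), left to 1, down to 4 — 11 moves in all.
Check: all 12 open cells covered.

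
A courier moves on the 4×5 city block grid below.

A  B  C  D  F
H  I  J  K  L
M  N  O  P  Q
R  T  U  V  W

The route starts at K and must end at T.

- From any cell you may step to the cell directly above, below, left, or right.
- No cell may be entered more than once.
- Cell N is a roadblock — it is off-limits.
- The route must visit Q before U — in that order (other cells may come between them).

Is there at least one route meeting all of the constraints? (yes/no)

One route that works: K → P → Q → W → V → U → T.

yes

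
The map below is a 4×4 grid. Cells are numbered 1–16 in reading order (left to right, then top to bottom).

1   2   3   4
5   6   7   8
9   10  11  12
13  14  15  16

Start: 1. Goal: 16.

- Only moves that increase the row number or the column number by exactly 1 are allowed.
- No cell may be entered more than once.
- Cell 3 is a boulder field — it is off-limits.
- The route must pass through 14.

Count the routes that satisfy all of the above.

A right/down-only route from 1 to 16 makes exactly 3 down-moves and 3 right-moves in some order.
With no other constraints that would be C(6,3) = 20 routes.
Split at 14 and multiply the segment counts (each segment already excludes blocked cells): 1→14: 4; 14→16: 1; product = 4.
That gives 4 routes.

4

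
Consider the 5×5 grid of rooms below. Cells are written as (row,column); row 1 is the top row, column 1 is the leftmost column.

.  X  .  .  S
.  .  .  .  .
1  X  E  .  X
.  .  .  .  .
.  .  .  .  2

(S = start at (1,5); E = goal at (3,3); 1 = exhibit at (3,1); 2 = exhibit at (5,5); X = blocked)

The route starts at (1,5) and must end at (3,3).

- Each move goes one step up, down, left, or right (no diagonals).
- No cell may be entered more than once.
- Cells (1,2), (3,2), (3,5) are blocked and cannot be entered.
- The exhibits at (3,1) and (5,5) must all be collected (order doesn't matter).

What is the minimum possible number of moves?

Any route passes through (3,1) and (5,5) in some order between (1,5) and (3,3). Summing Manhattan distances along each leg and taking the cheapest ordering ((1,5) → (5,5) → (3,1) → (3,3)) gives a lower bound of 4 + 6 + 2 = 12 moves.
That bound ignores the blocked cells. Measuring each leg by the fewest moves that actually steer around them ((1,5)→(3,1): 6; (3,1)→(5,5): 6; (5,5)→(3,3): 4) raises the lower bound to 16.
A route of 16 moves exists: (1,5) → (2,5) → (2,4) → (3,4) → (4,4) → (4,5) → (5,5) → (5,4) → (5,3) → (4,3) → (4,2) → (4,1) → (3,1) → (2,1) → (2,2) → (2,3) → (3,3).
Since 16 matches that lower bound, it is optimal.

16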